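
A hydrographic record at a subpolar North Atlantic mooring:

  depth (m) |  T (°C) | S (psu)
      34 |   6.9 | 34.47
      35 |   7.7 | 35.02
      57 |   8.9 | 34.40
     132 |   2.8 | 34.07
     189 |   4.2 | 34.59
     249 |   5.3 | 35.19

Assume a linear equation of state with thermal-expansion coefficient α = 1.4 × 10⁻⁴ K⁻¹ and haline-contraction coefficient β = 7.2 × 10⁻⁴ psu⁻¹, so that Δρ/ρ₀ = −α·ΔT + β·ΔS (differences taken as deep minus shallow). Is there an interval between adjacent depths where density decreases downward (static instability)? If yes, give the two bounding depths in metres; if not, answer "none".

35–57 m

Evaluate Δρ/ρ₀ = −αΔT + βΔS across each adjacent pair:
  34–35 m: −αΔT+βΔS = −(1.4 × 10⁻⁴)(+0.8)+(7.2 × 10⁻⁴)(+0.55) = 2.8 × 10⁻⁴ → stable
  35–57 m: −αΔT+βΔS = −(1.4 × 10⁻⁴)(+1.2)+(7.2 × 10⁻⁴)(-0.62) = -6.1 × 10⁻⁴ → UNSTABLE
  57–132 m: −αΔT+βΔS = −(1.4 × 10⁻⁴)(-6.1)+(7.2 × 10⁻⁴)(-0.33) = 6.2 × 10⁻⁴ → stable
  132–189 m: −αΔT+βΔS = −(1.4 × 10⁻⁴)(+1.4)+(7.2 × 10⁻⁴)(+0.52) = 1.8 × 10⁻⁴ → stable
  189–249 m: −αΔT+βΔS = −(1.4 × 10⁻⁴)(+1.1)+(7.2 × 10⁻⁴)(+0.60) = 2.8 × 10⁻⁴ → stable
The 35–57 m interval has Δρ < 0: lighter water underlies denser water.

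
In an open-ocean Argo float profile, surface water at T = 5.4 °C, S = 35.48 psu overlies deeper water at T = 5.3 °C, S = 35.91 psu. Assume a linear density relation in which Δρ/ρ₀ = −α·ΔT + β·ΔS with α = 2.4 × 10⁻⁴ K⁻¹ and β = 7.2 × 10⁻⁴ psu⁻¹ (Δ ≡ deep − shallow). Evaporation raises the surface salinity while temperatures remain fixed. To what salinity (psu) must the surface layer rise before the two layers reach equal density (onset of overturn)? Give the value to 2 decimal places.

Neutral buoyancy requires −α(T_deep − T_surf) + β(S_deep − S_surf′) = 0.
S_surf′ = S_deep − (α/β)·ΔT = 35.91 − (2.4 × 10⁻⁴/7.2 × 10⁻⁴)·(-0.1) = 35.9433 psu.
Increase required: 35.9433 − 35.48 = 0.4633 psu.

35.94 psu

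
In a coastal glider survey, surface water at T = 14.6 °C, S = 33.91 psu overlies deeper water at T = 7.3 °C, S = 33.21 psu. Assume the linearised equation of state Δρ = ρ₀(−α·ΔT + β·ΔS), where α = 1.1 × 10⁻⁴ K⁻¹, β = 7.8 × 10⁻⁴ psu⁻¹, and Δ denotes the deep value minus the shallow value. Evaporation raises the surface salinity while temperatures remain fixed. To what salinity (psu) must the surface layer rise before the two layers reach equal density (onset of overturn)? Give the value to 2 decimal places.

34.24 psu

Neutral buoyancy requires −α(T_deep − T_surf) + β(S_deep − S_surf′) = 0.
S_surf′ = S_deep − (α/β)·ΔT = 33.21 − (1.1 × 10⁻⁴/7.8 × 10⁻⁴)·(-7.3) = 34.2395 psu.
Increase required: 34.2395 − 33.91 = 0.3295 psu.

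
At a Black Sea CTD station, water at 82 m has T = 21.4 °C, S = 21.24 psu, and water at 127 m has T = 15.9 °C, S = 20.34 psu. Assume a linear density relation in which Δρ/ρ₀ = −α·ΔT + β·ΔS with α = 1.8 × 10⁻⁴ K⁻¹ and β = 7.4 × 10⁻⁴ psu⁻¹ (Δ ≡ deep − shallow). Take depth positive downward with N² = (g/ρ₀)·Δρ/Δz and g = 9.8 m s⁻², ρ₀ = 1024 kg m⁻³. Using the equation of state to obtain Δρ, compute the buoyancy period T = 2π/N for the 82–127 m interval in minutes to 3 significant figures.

12.5 min

ΔT = -5.5 K, ΔS = -0.90 psu (deep − shallow).
Δρ/ρ₀ = −αΔT + βΔS = 9.90 × 10⁻⁴ − 6.66 × 10⁻⁴ = 3.24 × 10⁻⁴, so Δρ ≈ 0.3318 kg m⁻³.
N² = (g/ρ₀)·Δρ/Δz = g·(Δρ/ρ₀)/Δz = 9.8 × 3.24 × 10⁻⁴ / 45 = 7.0560 × 10⁻⁵ s⁻².
N = √(7.0560 × 10⁻⁵) = 8.4000 × 10⁻³ rad s⁻¹ → T = 2π/N = 748.00 s = 12.467 min ≈ 12.5 min.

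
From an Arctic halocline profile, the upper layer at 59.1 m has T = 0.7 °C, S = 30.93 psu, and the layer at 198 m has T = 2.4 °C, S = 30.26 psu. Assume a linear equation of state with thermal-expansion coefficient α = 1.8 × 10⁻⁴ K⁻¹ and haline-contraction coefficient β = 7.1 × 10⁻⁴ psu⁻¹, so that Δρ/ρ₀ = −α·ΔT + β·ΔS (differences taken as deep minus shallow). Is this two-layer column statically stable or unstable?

unstable

ΔT = 2.4 − 0.7 = +1.7 K and ΔS = 30.26 − 30.93 = -0.67 psu (deep − shallow).
−αΔT = -3.06 × 10⁻⁴; βΔS = -4.757 × 10⁻⁴; sum Δρ/ρ₀ = -7.817 × 10⁻⁴.
Δρ/ρ₀ < 0, so Δρ < 0: deeper water is lighter → statically unstable; the column would overturn.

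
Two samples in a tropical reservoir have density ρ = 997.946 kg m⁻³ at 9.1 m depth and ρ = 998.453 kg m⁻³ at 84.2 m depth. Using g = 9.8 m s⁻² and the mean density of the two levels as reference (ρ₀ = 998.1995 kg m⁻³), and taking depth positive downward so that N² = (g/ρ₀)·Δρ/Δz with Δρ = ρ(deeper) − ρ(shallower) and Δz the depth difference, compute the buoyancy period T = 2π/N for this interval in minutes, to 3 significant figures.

12.9 min

Δρ = 998.453 − 997.946 = 0.507 kg m⁻³ over Δz = 84.2 − 9.1 = 75.1 m.
N² = (9.8/998.1995) × (0.507/75.1) = 6.6279 × 10⁻⁵ s⁻².
N = √(6.6279 × 10⁻⁵) = 8.1412 × 10⁻³ rad s⁻¹, so T = 2π/N = 771.78 s = 12.863 min ≈ 12.9 min.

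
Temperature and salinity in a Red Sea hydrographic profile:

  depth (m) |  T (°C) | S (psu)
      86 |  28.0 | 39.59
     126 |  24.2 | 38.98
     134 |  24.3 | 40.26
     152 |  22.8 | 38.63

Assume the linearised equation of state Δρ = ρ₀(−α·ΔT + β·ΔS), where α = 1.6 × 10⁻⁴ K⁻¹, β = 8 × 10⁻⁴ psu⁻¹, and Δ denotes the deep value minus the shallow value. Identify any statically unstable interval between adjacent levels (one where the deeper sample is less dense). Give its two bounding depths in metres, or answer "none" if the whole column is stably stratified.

134–152 m

Evaluate Δρ/ρ₀ = −αΔT + βΔS across each adjacent pair:
  86–126 m: −αΔT+βΔS = −(1.6 × 10⁻⁴)(-3.8)+(8 × 10⁻⁴)(-0.61) = 1.2 × 10⁻⁴ → stable
  126–134 m: −αΔT+βΔS = −(1.6 × 10⁻⁴)(+0.1)+(8 × 10⁻⁴)(+1.28) = 1.0 × 10⁻³ → stable
  134–152 m: −αΔT+βΔS = −(1.6 × 10⁻⁴)(-1.5)+(8 × 10⁻⁴)(-1.63) = -1.1 × 10⁻³ → UNSTABLE
The 134–152 m interval has Δρ < 0: lighter water underlies denser water.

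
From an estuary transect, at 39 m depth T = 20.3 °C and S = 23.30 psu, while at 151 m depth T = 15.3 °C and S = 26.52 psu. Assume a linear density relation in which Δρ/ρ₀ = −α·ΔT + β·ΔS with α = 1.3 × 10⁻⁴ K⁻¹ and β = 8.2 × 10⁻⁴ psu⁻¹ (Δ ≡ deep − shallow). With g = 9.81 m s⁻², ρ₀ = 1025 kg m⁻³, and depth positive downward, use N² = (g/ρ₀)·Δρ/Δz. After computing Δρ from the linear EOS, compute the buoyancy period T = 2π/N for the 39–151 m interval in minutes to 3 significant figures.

6.17 min

ΔT = -5.0 K, ΔS = +3.22 psu (deep − shallow).
Δρ/ρ₀ = −αΔT + βΔS = 6.50 × 10⁻⁴ + 2.6404 × 10⁻³ = 3.2904 × 10⁻³, so Δρ ≈ 3.373 kg m⁻³.
N² = (g/ρ₀)·Δρ/Δz = g·(Δρ/ρ₀)/Δz = 9.81 × 3.2904 × 10⁻³ / 112 = 2.8820 × 10⁻⁴ s⁻².
N = √(2.8820 × 10⁻⁴) = 0.016976 rad s⁻¹ → T = 2π/N = 370.12 s = 6.1687 min ≈ 6.17 min.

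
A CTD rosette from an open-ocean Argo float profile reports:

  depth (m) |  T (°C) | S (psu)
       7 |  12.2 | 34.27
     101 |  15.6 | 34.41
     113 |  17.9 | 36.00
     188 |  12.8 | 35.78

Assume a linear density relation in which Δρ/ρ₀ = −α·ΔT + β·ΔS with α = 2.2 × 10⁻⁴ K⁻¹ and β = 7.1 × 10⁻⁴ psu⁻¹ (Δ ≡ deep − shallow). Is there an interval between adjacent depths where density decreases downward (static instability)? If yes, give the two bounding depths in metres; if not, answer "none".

Evaluate Δρ/ρ₀ = −αΔT + βΔS across each adjacent pair:
  7–101 m: −αΔT+βΔS = −(2.2 × 10⁻⁴)(+3.4)+(7.1 × 10⁻⁴)(+0.14) = -6.5 × 10⁻⁴ → UNSTABLE
  101–113 m: −αΔT+βΔS = −(2.2 × 10⁻⁴)(+2.3)+(7.1 × 10⁻⁴)(+1.59) = 6.2 × 10⁻⁴ → stable
  113–188 m: −αΔT+βΔS = −(2.2 × 10⁻⁴)(-5.1)+(7.1 × 10⁻⁴)(-0.22) = 9.7 × 10⁻⁴ → stable
The 7–101 m interval has Δρ < 0: lighter water underlies denser water.

7–101 m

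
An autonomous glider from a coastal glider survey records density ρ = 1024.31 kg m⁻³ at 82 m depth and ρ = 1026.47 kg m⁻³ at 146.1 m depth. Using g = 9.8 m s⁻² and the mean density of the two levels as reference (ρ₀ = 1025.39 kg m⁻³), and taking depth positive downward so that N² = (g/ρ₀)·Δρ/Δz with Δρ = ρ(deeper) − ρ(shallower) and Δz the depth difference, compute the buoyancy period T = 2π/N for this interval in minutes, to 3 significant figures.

Δρ = 1026.47 − 1024.31 = 2.16 kg m⁻³ over Δz = 146.1 − 82 = 64.1 m.
N² = (9.8/1025.39) × (2.16/64.1) = 3.2206 × 10⁻⁴ s⁻².
N = √(3.2206 × 10⁻⁴) = 0.017946 rad s⁻¹, so T = 2π/N = 350.12 s = 5.8353 min ≈ 5.84 min.

5.84 min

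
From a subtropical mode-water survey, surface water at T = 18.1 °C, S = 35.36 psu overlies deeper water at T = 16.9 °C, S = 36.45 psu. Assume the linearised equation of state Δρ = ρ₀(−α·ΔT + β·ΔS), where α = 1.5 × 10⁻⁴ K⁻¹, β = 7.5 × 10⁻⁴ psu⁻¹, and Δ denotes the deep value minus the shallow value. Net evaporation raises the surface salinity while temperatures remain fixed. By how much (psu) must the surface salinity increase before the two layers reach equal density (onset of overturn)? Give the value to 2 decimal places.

1.33 psu

Neutral buoyancy requires −α(T_deep − T_surf) + β(S_deep − S_surf′) = 0.
S_surf′ = S_deep − (α/β)·ΔT = 36.45 − (1.5 × 10⁻⁴/7.5 × 10⁻⁴)·(-1.2) = 36.6900 psu.
Increase required: 36.6900 − 35.36 = 1.3300 psu.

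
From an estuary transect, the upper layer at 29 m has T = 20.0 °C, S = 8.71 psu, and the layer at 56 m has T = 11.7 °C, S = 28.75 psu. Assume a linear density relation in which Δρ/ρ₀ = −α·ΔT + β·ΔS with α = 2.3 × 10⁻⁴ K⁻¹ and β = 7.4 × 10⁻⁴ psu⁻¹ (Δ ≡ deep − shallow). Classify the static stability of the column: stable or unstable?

stable

ΔT = 11.7 − 20.0 = -8.3 K and ΔS = 28.75 − 8.71 = +20.04 psu (deep − shallow).
−αΔT = 1.909 × 10⁻³; βΔS = 0.0148296; sum Δρ/ρ₀ = 0.0167386.
Δρ/ρ₀ > 0, so Δρ > 0: deeper water is denser → statically stable.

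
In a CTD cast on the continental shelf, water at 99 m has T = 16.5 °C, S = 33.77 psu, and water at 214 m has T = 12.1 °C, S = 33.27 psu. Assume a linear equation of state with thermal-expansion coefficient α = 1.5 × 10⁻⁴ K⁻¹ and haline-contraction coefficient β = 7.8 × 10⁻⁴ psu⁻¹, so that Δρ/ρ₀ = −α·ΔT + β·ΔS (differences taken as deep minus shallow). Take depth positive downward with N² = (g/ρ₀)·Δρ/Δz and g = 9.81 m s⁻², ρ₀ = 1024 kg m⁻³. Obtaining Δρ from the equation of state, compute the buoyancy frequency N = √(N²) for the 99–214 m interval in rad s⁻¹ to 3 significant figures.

4.80 × 10⁻³ rad s⁻¹

ΔT = -4.4 K, ΔS = -0.50 psu (deep − shallow).
Δρ/ρ₀ = −αΔT + βΔS = 6.60 × 10⁻⁴ − 3.90 × 10⁻⁴ = 2.70 × 10⁻⁴, so Δρ ≈ 0.2765 kg m⁻³.
N² = (g/ρ₀)·Δρ/Δz = g·(Δρ/ρ₀)/Δz = 9.81 × 2.70 × 10⁻⁴ / 115 = 2.3032 × 10⁻⁵ s⁻².
N = √(2.3032 × 10⁻⁵) = 4.7992 × 10⁻³ rad s⁻¹ ≈ 4.80 × 10⁻³ rad s⁻¹.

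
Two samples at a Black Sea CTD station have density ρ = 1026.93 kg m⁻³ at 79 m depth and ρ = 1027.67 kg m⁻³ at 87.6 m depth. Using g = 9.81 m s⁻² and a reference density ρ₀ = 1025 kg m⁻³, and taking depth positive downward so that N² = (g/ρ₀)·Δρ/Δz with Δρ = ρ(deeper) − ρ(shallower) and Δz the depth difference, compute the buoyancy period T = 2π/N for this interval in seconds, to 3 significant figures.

Δρ = 1027.67 − 1026.93 = 0.74 kg m⁻³ over Δz = 87.6 − 79 = 8.6 m.
N² = (9.81/1025) × (0.74/8.6) = 8.2353 × 10⁻⁴ s⁻².
N = √(8.2353 × 10⁻⁴) = 0.028697 rad s⁻¹, so T = 2π/N = 218.95 s ≈ 219 s.
N² > 0, so the interval is statically stable.

219 s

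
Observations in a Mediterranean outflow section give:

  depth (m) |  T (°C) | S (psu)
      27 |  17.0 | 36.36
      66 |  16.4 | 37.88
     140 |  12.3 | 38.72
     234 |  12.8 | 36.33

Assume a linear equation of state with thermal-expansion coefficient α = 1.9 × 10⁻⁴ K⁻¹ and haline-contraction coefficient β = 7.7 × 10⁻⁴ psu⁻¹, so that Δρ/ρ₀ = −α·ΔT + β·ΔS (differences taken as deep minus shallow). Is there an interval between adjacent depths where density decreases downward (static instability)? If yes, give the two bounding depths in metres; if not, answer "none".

Evaluate Δρ/ρ₀ = −αΔT + βΔS across each adjacent pair:
  27–66 m: −αΔT+βΔS = −(1.9 × 10⁻⁴)(-0.6)+(7.7 × 10⁻⁴)(+1.52) = 1.3 × 10⁻³ → stable
  66–140 m: −αΔT+βΔS = −(1.9 × 10⁻⁴)(-4.1)+(7.7 × 10⁻⁴)(+0.84) = 1.4 × 10⁻³ → stable
  140–234 m: −αΔT+βΔS = −(1.9 × 10⁻⁴)(+0.5)+(7.7 × 10⁻⁴)(-2.39) = -1.9 × 10⁻³ → UNSTABLE
The 140–234 m interval has Δρ < 0: lighter water underlies denser water.

140–234 m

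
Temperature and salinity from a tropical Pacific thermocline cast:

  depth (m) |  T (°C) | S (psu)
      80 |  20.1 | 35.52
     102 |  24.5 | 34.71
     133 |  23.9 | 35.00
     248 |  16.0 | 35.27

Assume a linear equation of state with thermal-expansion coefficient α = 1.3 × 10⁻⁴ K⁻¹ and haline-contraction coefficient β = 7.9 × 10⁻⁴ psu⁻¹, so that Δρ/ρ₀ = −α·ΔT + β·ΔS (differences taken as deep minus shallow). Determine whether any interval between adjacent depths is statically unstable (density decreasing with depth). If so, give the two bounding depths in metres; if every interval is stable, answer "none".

Evaluate Δρ/ρ₀ = −αΔT + βΔS across each adjacent pair:
  80–102 m: −αΔT+βΔS = −(1.3 × 10⁻⁴)(+4.4)+(7.9 × 10⁻⁴)(-0.81) = -1.2 × 10⁻³ → UNSTABLE
  102–133 m: −αΔT+βΔS = −(1.3 × 10⁻⁴)(-0.6)+(7.9 × 10⁻⁴)(+0.29) = 3.1 × 10⁻⁴ → stable
  133–248 m: −αΔT+βΔS = −(1.3 × 10⁻⁴)(-7.9)+(7.9 × 10⁻⁴)(+0.27) = 1.2 × 10⁻³ → stable
The 80–102 m interval has Δρ < 0: lighter water underlies denser water.

80–102 m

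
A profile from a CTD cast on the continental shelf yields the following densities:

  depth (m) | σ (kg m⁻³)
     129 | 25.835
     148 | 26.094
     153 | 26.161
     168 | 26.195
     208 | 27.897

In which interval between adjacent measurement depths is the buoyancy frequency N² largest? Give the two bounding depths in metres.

168–208 m

Compute the density gradient over each adjacent pair:
  129–148 m: Δρ/Δz = 0.259/19 = 0.014 kg m⁻⁴
  148–153 m: Δρ/Δz = 0.067/5 = 0.013 kg m⁻⁴
  153–168 m: Δρ/Δz = 0.034/15 = 2.3 × 10⁻³ kg m⁻⁴
  168–208 m: Δρ/Δz = 1.702/40 = 0.043 kg m⁻⁴
The largest gradient is in the 168–208 m interval — the pycnocline.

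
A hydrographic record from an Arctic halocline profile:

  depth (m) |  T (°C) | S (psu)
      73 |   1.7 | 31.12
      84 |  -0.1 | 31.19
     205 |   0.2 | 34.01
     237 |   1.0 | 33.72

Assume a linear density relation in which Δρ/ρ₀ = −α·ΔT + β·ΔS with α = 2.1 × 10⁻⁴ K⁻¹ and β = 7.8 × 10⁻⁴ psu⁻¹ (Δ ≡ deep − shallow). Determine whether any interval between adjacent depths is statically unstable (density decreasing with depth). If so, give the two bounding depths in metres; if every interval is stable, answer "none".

205–237 m

Evaluate Δρ/ρ₀ = −αΔT + βΔS across each adjacent pair:
  73–84 m: −αΔT+βΔS = −(2.1 × 10⁻⁴)(-1.8)+(7.8 × 10⁻⁴)(+0.07) = 4.3 × 10⁻⁴ → stable
  84–205 m: −αΔT+βΔS = −(2.1 × 10⁻⁴)(+0.3)+(7.8 × 10⁻⁴)(+2.82) = 2.1 × 10⁻³ → stable
  205–237 m: −αΔT+βΔS = −(2.1 × 10⁻⁴)(+0.8)+(7.8 × 10⁻⁴)(-0.29) = -3.9 × 10⁻⁴ → UNSTABLE
The 205–237 m interval has Δρ < 0: lighter water underlies denser water.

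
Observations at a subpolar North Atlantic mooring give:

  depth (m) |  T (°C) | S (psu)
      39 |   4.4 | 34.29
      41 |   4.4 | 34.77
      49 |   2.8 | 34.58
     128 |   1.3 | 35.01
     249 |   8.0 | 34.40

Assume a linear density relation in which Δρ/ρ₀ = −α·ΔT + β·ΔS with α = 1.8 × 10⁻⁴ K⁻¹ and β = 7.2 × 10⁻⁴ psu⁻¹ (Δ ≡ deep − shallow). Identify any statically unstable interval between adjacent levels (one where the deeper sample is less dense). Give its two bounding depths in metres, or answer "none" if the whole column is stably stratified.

128–249 m

Evaluate Δρ/ρ₀ = −αΔT + βΔS across each adjacent pair:
  39–41 m: −αΔT+βΔS = −(1.8 × 10⁻⁴)(+0.0)+(7.2 × 10⁻⁴)(+0.48) = 3.5 × 10⁻⁴ → stable
  41–49 m: −αΔT+βΔS = −(1.8 × 10⁻⁴)(-1.6)+(7.2 × 10⁻⁴)(-0.19) = 1.5 × 10⁻⁴ → stable
  49–128 m: −αΔT+βΔS = −(1.8 × 10⁻⁴)(-1.5)+(7.2 × 10⁻⁴)(+0.43) = 5.8 × 10⁻⁴ → stable
  128–249 m: −αΔT+βΔS = −(1.8 × 10⁻⁴)(+6.7)+(7.2 × 10⁻⁴)(-0.61) = -1.6 × 10⁻³ → UNSTABLE
The 128–249 m interval has Δρ < 0: lighter water underlies denser water.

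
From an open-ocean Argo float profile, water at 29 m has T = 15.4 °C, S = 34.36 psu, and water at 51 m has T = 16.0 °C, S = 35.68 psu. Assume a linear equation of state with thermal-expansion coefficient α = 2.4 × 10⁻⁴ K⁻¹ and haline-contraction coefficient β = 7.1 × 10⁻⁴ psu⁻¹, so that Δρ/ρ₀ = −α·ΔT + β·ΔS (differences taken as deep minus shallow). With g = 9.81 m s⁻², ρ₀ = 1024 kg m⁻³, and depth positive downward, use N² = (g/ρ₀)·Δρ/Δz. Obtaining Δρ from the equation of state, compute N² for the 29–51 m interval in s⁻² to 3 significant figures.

ΔT = +0.6 K, ΔS = +1.32 psu (deep − shallow).
Δρ/ρ₀ = −αΔT + βΔS = -1.44 × 10⁻⁴ + 9.372 × 10⁻⁴ = 7.932 × 10⁻⁴, so Δρ ≈ 0.8122 kg m⁻³.
N² = (g/ρ₀)·Δρ/Δz = g·(Δρ/ρ₀)/Δz = 9.81 × 7.932 × 10⁻⁴ / 22 = 3.5370 × 10⁻⁴ s⁻² ≈ 3.54 × 10⁻⁴ s⁻².

3.54 × 10⁻⁴ s⁻²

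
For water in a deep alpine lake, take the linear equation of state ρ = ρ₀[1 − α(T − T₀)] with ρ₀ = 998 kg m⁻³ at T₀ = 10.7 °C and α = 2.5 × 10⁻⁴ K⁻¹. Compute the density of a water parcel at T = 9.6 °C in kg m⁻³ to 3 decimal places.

T − T₀ = -1.1 K.
Bracket = 1 − α·(-1.1) = 1 + (2.75 × 10⁻⁴) = 1.0002750.
ρ = 998 × 1.0002750 = 998.274 kg m⁻³.

998.274 kg m⁻³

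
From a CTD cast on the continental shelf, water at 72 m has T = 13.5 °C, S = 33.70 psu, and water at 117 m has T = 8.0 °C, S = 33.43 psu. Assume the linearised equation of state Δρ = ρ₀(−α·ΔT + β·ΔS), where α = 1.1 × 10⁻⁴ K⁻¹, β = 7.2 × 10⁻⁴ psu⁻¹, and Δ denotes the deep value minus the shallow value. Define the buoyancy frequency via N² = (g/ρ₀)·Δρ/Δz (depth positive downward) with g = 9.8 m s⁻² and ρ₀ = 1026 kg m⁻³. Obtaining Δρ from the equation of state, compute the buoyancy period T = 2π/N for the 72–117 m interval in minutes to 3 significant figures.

11.1 min

ΔT = -5.5 K, ΔS = -0.27 psu (deep − shallow).
Δρ/ρ₀ = −αΔT + βΔS = 6.05 × 10⁻⁴ − 1.944 × 10⁻⁴ = 4.106 × 10⁻⁴, so Δρ ≈ 0.4213 kg m⁻³.
N² = (g/ρ₀)·Δρ/Δz = g·(Δρ/ρ₀)/Δz = 9.8 × 4.106 × 10⁻⁴ / 45 = 8.9420 × 10⁻⁵ s⁻².
N = √(8.9420 × 10⁻⁵) = 9.4562 × 10⁻³ rad s⁻¹ → T = 2π/N = 664.45 s = 11.074 min ≈ 11.1 min.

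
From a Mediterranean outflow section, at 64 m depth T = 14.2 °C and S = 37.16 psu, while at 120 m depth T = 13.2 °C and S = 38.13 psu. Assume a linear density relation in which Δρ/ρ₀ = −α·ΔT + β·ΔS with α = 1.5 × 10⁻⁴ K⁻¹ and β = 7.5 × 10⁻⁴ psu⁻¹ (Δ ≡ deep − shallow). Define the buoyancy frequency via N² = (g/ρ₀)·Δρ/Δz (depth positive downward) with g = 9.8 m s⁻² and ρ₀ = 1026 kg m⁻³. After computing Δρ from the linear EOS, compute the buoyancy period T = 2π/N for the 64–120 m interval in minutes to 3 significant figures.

8.45 min

ΔT = -1.0 K, ΔS = +0.97 psu (deep − shallow).
Δρ/ρ₀ = −αΔT + βΔS = 1.50 × 10⁻⁴ + 7.275 × 10⁻⁴ = 8.775 × 10⁻⁴, so Δρ ≈ 0.9003 kg m⁻³.
N² = (g/ρ₀)·Δρ/Δz = g·(Δρ/ρ₀)/Δz = 9.8 × 8.775 × 10⁻⁴ / 56 = 1.5356 × 10⁻⁴ s⁻².
N = √(1.5356 × 10⁻⁴) = 0.012392 rad s⁻¹ → T = 2π/N = 507.04 s = 8.4507 min ≈ 8.45 min.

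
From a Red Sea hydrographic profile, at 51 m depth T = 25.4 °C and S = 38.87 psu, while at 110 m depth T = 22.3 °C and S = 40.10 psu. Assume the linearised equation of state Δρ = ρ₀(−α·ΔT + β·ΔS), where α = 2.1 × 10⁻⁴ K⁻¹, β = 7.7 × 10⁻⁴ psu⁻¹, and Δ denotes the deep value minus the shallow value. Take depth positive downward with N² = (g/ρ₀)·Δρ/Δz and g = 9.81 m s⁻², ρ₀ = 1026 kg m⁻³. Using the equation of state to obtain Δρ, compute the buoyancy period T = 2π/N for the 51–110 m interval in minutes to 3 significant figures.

6.42 min

ΔT = -3.1 K, ΔS = +1.23 psu (deep − shallow).
Δρ/ρ₀ = −αΔT + βΔS = 6.51 × 10⁻⁴ + 9.471 × 10⁻⁴ = 1.5981 × 10⁻³, so Δρ ≈ 1.640 kg m⁻³.
N² = (g/ρ₀)·Δρ/Δz = g·(Δρ/ρ₀)/Δz = 9.81 × 1.5981 × 10⁻³ / 59 = 2.6572 × 10⁻⁴ s⁻².
N = √(2.6572 × 10⁻⁴) = 0.016301 rad s⁻¹ → T = 2π/N = 385.45 s = 6.4242 min ≈ 6.42 min.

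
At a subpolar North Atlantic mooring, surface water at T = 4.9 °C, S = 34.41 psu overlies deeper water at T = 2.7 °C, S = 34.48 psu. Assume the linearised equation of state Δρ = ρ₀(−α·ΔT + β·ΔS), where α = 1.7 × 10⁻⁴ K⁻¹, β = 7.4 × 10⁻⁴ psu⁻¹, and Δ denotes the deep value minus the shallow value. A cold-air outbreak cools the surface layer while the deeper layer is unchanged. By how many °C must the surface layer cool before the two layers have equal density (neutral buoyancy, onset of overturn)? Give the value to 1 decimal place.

Neutral buoyancy requires Δρ = 0, i.e. −α(T_deep − T_surf′) + β(S_deep − S_surf) = 0.
T_surf′ = T_deep − (β/α)·ΔS = 2.7 − (7.4 × 10⁻⁴/1.7 × 10⁻⁴)·(+0.07) = 2.395 °C.
Cooling required: 4.9 − (2.395) = 2.505 °C.

2.5 °C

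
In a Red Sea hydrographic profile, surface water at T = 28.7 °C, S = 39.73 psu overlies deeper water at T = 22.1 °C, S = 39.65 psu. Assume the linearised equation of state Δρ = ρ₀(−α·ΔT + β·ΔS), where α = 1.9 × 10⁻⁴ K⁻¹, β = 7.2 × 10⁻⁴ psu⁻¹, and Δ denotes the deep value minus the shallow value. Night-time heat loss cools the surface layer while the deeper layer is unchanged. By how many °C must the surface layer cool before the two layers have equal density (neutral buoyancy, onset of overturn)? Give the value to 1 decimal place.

6.3 °C

Neutral buoyancy requires Δρ = 0, i.e. −α(T_deep − T_surf′) + β(S_deep − S_surf) = 0.
T_surf′ = T_deep − (β/α)·ΔS = 22.1 − (7.2 × 10⁻⁴/1.9 × 10⁻⁴)·(-0.08) = 22.403 °C.
Cooling required: 28.7 − (22.403) = 6.297 °C.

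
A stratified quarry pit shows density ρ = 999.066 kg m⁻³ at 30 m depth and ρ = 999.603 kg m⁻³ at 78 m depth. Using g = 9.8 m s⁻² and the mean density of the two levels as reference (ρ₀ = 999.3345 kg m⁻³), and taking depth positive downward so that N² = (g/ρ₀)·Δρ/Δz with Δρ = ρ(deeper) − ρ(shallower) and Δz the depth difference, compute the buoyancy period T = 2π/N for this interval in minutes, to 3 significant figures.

10.0 min

Δρ = 999.603 − 999.066 = 0.537 kg m⁻³ over Δz = 78 − 30 = 48 m.
N² = (9.8/999.3345) × (0.537/48) = 1.0971 × 10⁻⁴ s⁻².
N = √(1.0971 × 10⁻⁴) = 0.010474 rad s⁻¹, so T = 2π/N = 599.88 s = 9.9980 min ≈ 10.0 min.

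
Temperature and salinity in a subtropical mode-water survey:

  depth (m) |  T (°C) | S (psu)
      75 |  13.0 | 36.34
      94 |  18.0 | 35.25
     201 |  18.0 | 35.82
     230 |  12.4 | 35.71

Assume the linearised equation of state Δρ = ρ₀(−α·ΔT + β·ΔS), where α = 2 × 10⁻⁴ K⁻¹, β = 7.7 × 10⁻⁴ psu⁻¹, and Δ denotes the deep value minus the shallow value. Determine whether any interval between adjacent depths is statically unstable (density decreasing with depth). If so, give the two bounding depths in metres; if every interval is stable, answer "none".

Evaluate Δρ/ρ₀ = −αΔT + βΔS across each adjacent pair:
  75–94 m: −αΔT+βΔS = −(2 × 10⁻⁴)(+5.0)+(7.7 × 10⁻⁴)(-1.09) = -1.8 × 10⁻³ → UNSTABLE
  94–201 m: −αΔT+βΔS = −(2 × 10⁻⁴)(+0.0)+(7.7 × 10⁻⁴)(+0.57) = 4.4 × 10⁻⁴ → stable
  201–230 m: −αΔT+βΔS = −(2 × 10⁻⁴)(-5.6)+(7.7 × 10⁻⁴)(-0.11) = 1.0 × 10⁻³ → stable
The 75–94 m interval has Δρ < 0: lighter water underlies denser water.

75–94 m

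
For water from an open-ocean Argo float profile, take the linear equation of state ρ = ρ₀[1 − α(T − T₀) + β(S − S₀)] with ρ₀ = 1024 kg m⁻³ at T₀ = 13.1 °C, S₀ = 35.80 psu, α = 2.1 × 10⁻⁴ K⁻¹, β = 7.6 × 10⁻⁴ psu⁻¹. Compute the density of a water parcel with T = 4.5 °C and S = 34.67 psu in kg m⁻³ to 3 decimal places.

T − T₀ = -8.6 K, S − S₀ = -1.13 psu.
Bracket = 1 − α·(-8.6) + β·(-1.13) = 1 + (9.472 × 10⁻⁴) = 1.0009472.
ρ = 1024 × 1.0009472 = 1024.970 kg m⁻³.

1024.970 kg m⁻³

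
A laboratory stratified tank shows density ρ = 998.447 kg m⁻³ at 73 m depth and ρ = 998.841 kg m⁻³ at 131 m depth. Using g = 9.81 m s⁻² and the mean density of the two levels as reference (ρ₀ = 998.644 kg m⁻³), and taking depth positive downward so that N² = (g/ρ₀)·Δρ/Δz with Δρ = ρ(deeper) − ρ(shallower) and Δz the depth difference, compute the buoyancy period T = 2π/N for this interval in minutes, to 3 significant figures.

12.8 min

Δρ = 998.841 − 998.447 = 0.394 kg m⁻³ over Δz = 131 − 73 = 58 m.
N² = (9.81/998.644) × (0.394/58) = 6.6731 × 10⁻⁵ s⁻².
N = √(6.6731 × 10⁻⁵) = 8.1689 × 10⁻³ rad s⁻¹, so T = 2π/N = 769.16 s = 12.819 min ≈ 12.8 min.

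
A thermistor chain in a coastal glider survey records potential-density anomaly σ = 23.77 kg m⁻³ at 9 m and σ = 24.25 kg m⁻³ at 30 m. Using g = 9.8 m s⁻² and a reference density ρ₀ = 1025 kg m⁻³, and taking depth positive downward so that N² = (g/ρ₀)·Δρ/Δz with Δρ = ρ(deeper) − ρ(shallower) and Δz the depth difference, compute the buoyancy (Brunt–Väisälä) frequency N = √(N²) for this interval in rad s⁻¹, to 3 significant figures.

0.0148 rad s⁻¹

Δρ = 1024.25 − 1023.77 = 0.48 kg m⁻³ over Δz = 30 − 9 = 21 m.
N² = (9.8/1025) × (0.48/21) = 2.1854 × 10⁻⁴ s⁻².
N = √(2.1854 × 10⁻⁴) = 0.014783 rad s⁻¹ ≈ 0.0148 rad s⁻¹.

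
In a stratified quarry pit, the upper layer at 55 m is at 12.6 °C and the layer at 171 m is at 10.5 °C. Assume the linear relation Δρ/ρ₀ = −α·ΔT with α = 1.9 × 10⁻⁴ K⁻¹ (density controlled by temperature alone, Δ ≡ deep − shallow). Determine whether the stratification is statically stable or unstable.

ΔT = 10.5 − 12.6 = -2.1 K, so Δρ/ρ₀ = −αΔT = 3.99 × 10⁻⁴.
Δρ/ρ₀ > 0, so Δρ > 0: deeper water is denser → statically stable.

stable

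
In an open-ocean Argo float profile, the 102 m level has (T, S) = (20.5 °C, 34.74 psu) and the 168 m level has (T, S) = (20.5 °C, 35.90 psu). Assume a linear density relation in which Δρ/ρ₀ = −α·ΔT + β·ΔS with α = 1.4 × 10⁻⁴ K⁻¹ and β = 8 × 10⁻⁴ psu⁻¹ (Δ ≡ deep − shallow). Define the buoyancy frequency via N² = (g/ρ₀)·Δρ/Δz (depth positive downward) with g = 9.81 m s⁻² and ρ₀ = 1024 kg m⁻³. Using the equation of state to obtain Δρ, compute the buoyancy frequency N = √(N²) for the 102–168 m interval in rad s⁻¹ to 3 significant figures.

ΔT = +0.0 K, ΔS = +1.16 psu (deep − shallow).
Δρ/ρ₀ = −αΔT + βΔS = 0 + 9.28 × 10⁻⁴ = 9.28 × 10⁻⁴, so Δρ ≈ 0.9503 kg m⁻³.
N² = (g/ρ₀)·Δρ/Δz = g·(Δρ/ρ₀)/Δz = 9.81 × 9.28 × 10⁻⁴ / 66 = 1.3793 × 10⁻⁴ s⁻².
N = √(1.3793 × 10⁻⁴) = 0.011744 rad s⁻¹ ≈ 0.0117 rad s⁻¹.

0.0117 rad s⁻¹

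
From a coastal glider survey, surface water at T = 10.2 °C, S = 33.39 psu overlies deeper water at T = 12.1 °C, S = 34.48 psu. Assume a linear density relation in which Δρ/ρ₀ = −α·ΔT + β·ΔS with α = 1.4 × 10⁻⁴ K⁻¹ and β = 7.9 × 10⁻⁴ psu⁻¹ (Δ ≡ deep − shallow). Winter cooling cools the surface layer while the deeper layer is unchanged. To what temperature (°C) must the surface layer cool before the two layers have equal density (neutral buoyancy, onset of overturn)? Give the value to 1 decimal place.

Neutral buoyancy requires Δρ = 0, i.e. −α(T_deep − T_surf′) + β(S_deep − S_surf) = 0.
T_surf′ = T_deep − (β/α)·ΔS = 12.1 − (7.9 × 10⁻⁴/1.4 × 10⁻⁴)·(+1.09) = 5.949 °C.
Cooling required: 10.2 − (5.949) = 4.251 °C.

5.9 °C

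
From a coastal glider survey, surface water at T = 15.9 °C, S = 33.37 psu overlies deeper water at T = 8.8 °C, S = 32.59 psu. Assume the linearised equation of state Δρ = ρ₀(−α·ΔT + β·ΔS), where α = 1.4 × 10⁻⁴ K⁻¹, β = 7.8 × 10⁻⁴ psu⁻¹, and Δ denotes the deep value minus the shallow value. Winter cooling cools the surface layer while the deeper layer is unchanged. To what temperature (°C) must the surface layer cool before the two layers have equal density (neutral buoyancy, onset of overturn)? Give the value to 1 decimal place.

Neutral buoyancy requires Δρ = 0, i.e. −α(T_deep − T_surf′) + β(S_deep − S_surf) = 0.
T_surf′ = T_deep − (β/α)·ΔS = 8.8 − (7.8 × 10⁻⁴/1.4 × 10⁻⁴)·(-0.78) = 13.146 °C.
Cooling required: 15.9 − (13.146) = 2.754 °C.

13.1 °C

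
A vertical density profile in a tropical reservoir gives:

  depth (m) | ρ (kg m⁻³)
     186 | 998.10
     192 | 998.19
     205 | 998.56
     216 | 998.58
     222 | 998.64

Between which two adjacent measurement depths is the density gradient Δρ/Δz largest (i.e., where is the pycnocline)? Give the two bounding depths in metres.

Compute the density gradient over each adjacent pair:
  186–192 m: Δρ/Δz = 0.09/6 = 0.015 kg m⁻⁴
  192–205 m: Δρ/Δz = 0.37/13 = 0.028 kg m⁻⁴
  205–216 m: Δρ/Δz = 0.02/11 = 1.8 × 10⁻³ kg m⁻⁴
  216–222 m: Δρ/Δz = 0.06/6 = 0.010 kg m⁻⁴
The largest gradient is in the 192–205 m interval — the pycnocline.

192–205 m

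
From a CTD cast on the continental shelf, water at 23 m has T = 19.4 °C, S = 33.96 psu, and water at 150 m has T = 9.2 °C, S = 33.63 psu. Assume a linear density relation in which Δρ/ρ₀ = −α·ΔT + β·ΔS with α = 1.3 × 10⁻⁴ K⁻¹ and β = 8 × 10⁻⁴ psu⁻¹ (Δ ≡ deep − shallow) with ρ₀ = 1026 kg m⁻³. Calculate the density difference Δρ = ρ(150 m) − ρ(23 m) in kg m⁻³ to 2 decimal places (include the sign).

ΔT = -10.2 K, ΔS = -0.33 psu (deep − shallow).
Δρ/ρ₀ = −(1.3 × 10⁻⁴)(-10.2) + (8 × 10⁻⁴)(-0.33) = 1.062 × 10⁻³.
Δρ = 1026 × (1.062 × 10⁻³) = +1.09 kg m⁻³.
Positive Δρ: denser below, stable.

+1.09 kg m⁻³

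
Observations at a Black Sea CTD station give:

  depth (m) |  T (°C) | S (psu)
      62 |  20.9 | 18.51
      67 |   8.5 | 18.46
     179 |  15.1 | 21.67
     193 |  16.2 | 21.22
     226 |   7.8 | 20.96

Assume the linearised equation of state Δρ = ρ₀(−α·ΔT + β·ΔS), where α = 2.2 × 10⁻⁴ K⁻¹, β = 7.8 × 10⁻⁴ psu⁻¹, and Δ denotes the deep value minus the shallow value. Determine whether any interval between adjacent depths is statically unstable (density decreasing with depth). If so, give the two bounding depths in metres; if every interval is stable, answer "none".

Evaluate Δρ/ρ₀ = −αΔT + βΔS across each adjacent pair:
  62–67 m: −αΔT+βΔS = −(2.2 × 10⁻⁴)(-12.4)+(7.8 × 10⁻⁴)(-0.05) = 2.7 × 10⁻³ → stable
  67–179 m: −αΔT+βΔS = −(2.2 × 10⁻⁴)(+6.6)+(7.8 × 10⁻⁴)(+3.21) = 1.1 × 10⁻³ → stable
  179–193 m: −αΔT+βΔS = −(2.2 × 10⁻⁴)(+1.1)+(7.8 × 10⁻⁴)(-0.45) = -5.9 × 10⁻⁴ → UNSTABLE
  193–226 m: −αΔT+βΔS = −(2.2 × 10⁻⁴)(-8.4)+(7.8 × 10⁻⁴)(-0.26) = 1.6 × 10⁻³ → stable
The 179–193 m interval has Δρ < 0: lighter water underlies denser water.

179–193 m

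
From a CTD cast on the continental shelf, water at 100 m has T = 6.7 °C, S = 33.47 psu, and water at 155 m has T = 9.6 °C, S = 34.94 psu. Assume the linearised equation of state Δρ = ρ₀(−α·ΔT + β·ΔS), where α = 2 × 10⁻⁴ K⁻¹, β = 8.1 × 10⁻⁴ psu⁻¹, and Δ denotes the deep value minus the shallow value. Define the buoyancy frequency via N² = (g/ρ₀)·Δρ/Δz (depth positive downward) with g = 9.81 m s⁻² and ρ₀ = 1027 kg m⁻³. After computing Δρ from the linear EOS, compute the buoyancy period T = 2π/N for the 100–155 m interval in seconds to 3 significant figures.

ΔT = +2.9 K, ΔS = +1.47 psu (deep − shallow).
Δρ/ρ₀ = −αΔT + βΔS = -5.80 × 10⁻⁴ + 1.1907 × 10⁻³ = 6.107 × 10⁻⁴, so Δρ ≈ 0.6272 kg m⁻³.
N² = (g/ρ₀)·Δρ/Δz = g·(Δρ/ρ₀)/Δz = 9.81 × 6.107 × 10⁻⁴ / 55 = 1.0893 × 10⁻⁴ s⁻².
N = √(1.0893 × 10⁻⁴) = 0.010437 rad s⁻¹ → T = 2π/N = 602.01 s ≈ 602 s.

602 s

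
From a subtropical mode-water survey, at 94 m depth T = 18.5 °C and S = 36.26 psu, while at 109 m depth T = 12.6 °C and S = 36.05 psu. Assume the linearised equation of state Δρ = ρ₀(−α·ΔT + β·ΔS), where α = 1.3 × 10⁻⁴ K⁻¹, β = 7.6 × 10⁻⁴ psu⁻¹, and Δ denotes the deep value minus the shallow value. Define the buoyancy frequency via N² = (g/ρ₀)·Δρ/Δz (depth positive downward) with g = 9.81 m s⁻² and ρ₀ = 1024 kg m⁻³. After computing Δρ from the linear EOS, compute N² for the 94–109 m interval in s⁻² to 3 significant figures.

3.97 × 10⁻⁴ s⁻²

ΔT = -5.9 K, ΔS = -0.21 psu (deep − shallow).
Δρ/ρ₀ = −αΔT + βΔS = 7.67 × 10⁻⁴ − 1.596 × 10⁻⁴ = 6.074 × 10⁻⁴, so Δρ ≈ 0.6220 kg m⁻³.
N² = (g/ρ₀)·Δρ/Δz = g·(Δρ/ρ₀)/Δz = 9.81 × 6.074 × 10⁻⁴ / 15 = 3.9724 × 10⁻⁴ s⁻² ≈ 3.97 × 10⁻⁴ s⁻².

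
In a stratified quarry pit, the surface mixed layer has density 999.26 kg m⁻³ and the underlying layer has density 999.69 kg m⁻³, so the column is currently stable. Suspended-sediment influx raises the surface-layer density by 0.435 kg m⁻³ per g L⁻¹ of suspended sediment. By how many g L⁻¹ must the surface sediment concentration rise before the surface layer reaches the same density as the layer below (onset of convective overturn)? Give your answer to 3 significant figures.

0.989 g L⁻¹

Density deficit of the surface layer: 999.69 − 999.26 = 0.43 kg m⁻³.
Required change = 0.43 / 0.435 = 0.989 g L⁻¹.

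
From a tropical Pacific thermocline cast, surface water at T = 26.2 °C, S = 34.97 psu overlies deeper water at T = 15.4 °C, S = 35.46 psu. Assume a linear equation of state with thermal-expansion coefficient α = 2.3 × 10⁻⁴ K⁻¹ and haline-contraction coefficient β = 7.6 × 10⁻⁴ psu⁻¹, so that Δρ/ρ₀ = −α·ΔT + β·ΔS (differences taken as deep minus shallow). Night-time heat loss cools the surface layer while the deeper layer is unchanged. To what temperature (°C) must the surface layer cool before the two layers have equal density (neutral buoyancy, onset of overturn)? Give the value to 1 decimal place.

13.8 °C

Neutral buoyancy requires Δρ = 0, i.e. −α(T_deep − T_surf′) + β(S_deep − S_surf) = 0.
T_surf′ = T_deep − (β/α)·ΔS = 15.4 − (7.6 × 10⁻⁴/2.3 × 10⁻⁴)·(+0.49) = 13.781 °C.
Cooling required: 26.2 − (13.781) = 12.419 °C.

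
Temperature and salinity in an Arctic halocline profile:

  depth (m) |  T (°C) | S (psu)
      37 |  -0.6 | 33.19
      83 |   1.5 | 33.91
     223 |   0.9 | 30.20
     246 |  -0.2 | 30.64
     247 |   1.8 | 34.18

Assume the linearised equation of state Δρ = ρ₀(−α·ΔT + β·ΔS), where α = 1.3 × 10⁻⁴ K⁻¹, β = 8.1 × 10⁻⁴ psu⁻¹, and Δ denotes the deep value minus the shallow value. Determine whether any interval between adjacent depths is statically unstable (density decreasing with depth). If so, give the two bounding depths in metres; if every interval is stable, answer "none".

83–223 m

Evaluate Δρ/ρ₀ = −αΔT + βΔS across each adjacent pair:
  37–83 m: −αΔT+βΔS = −(1.3 × 10⁻⁴)(+2.1)+(8.1 × 10⁻⁴)(+0.72) = 3.1 × 10⁻⁴ → stable
  83–223 m: −αΔT+βΔS = −(1.3 × 10⁻⁴)(-0.6)+(8.1 × 10⁻⁴)(-3.71) = -2.9 × 10⁻³ → UNSTABLE
  223–246 m: −αΔT+βΔS = −(1.3 × 10⁻⁴)(-1.1)+(8.1 × 10⁻⁴)(+0.44) = 5.0 × 10⁻⁴ → stable
  246–247 m: −αΔT+βΔS = −(1.3 × 10⁻⁴)(+2.0)+(8.1 × 10⁻⁴)(+3.54) = 2.6 × 10⁻³ → stable
The 83–223 m interval has Δρ < 0: lighter water underlies denser water.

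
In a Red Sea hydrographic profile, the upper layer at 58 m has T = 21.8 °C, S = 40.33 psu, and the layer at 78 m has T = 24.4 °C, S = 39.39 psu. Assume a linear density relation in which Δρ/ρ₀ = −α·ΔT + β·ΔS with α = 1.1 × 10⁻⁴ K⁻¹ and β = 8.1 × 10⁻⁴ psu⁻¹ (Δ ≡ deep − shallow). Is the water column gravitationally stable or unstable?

unstable

ΔT = 24.4 − 21.8 = +2.6 K and ΔS = 39.39 − 40.33 = -0.94 psu (deep − shallow).
−αΔT = -2.86 × 10⁻⁴; βΔS = -7.614 × 10⁻⁴; sum Δρ/ρ₀ = -1.0474 × 10⁻³.
Δρ/ρ₀ < 0, so Δρ < 0: deeper water is lighter → statically unstable; the column would overturn.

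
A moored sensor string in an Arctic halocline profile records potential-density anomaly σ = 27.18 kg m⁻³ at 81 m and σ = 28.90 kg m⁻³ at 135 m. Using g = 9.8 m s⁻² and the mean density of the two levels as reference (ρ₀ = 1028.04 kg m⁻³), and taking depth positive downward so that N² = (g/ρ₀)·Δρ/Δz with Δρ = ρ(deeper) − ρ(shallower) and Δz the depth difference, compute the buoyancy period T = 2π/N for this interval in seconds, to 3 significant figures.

361 s

Δρ = 1028.90 − 1027.18 = 1.72 kg m⁻³ over Δz = 135 − 81 = 54 m.
N² = (9.8/1028.04) × (1.72/54) = 3.0363 × 10⁻⁴ s⁻².
N = √(3.0363 × 10⁻⁴) = 0.017425 rad s⁻¹, so T = 2π/N = 360.58 s ≈ 361 s.
N² > 0, so the interval is statically stable.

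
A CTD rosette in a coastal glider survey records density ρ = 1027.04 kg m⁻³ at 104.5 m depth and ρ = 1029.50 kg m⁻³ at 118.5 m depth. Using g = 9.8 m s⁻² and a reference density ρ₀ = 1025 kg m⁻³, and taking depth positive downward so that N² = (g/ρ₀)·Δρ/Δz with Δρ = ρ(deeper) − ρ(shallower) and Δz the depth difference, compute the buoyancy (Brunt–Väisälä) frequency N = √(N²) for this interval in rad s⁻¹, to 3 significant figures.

Δρ = 1029.50 − 1027.04 = 2.46 kg m⁻³ over Δz = 118.5 − 104.5 = 14 m.
N² = (9.8/1025) × (2.46/14) = 1.6800 × 10⁻³ s⁻².
N = √(1.6800 × 10⁻³) = 0.040988 rad s⁻¹ ≈ 0.0410 rad s⁻¹.

0.0410 rad s⁻¹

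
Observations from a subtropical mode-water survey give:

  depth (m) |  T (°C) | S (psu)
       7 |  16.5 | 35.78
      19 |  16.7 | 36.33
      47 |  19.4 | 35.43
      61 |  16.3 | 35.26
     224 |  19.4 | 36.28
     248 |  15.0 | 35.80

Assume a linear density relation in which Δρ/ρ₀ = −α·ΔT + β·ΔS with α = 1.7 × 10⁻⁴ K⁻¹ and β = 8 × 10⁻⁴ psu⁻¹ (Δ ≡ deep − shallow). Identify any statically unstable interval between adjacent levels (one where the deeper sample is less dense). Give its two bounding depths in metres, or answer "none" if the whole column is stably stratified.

Evaluate Δρ/ρ₀ = −αΔT + βΔS across each adjacent pair:
  7–19 m: −αΔT+βΔS = −(1.7 × 10⁻⁴)(+0.2)+(8 × 10⁻⁴)(+0.55) = 4.1 × 10⁻⁴ → stable
  19–47 m: −αΔT+βΔS = −(1.7 × 10⁻⁴)(+2.7)+(8 × 10⁻⁴)(-0.90) = -1.2 × 10⁻³ → UNSTABLE
  47–61 m: −αΔT+βΔS = −(1.7 × 10⁻⁴)(-3.1)+(8 × 10⁻⁴)(-0.17) = 3.9 × 10⁻⁴ → stable
  61–224 m: −αΔT+βΔS = −(1.7 × 10⁻⁴)(+3.1)+(8 × 10⁻⁴)(+1.02) = 2.9 × 10⁻⁴ → stable
  224–248 m: −αΔT+βΔS = −(1.7 × 10⁻⁴)(-4.4)+(8 × 10⁻⁴)(-0.48) = 3.6 × 10⁻⁴ → stable
The 19–47 m interval has Δρ < 0: lighter water underlies denser water.

19–47 m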